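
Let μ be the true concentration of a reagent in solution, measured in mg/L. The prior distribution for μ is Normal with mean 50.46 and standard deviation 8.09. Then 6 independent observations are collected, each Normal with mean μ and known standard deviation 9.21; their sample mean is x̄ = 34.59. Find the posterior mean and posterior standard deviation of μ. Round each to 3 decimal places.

With known σ, the Normal prior is conjugate. Weight on the data is w = (n/σ²)/(n/σ² + 1/τ₀²) = 0.0707346/(0.0707346+0.0152793) = 0.82236.
Posterior mean = w·x̄ + (1−w)·μ₀ = 0.82236·34.59 + 0.17764·50.46 = 37.409. Posterior variance = 1/(0.0707346+0.0152793) = 11.6260, so SD = 3.410.

Posterior mean ≈ 37.409; posterior SD ≈ 3.410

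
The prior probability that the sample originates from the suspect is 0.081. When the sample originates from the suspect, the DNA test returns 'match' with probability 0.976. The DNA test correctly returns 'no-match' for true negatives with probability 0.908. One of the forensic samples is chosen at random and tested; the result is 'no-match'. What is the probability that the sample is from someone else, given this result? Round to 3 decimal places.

P(¬H | E) ≈ 0.998

Let H be the event that the sample originates from the suspect. P(H) = 0.081, so P(¬H) = 0.919. With E the 'no-match' result, P(E|H) = 0.024 and P(E|¬H) = 0.908.
P(E) = 0.024·0.081 + 0.908·0.919 = 0.0019440 + 0.83445 = 0.83640.
By Bayes' theorem, P(H|E) = 0.0019440 / 0.83640 = 0.002. Hence P(¬H|E) = 1 − 0.002 = 0.998.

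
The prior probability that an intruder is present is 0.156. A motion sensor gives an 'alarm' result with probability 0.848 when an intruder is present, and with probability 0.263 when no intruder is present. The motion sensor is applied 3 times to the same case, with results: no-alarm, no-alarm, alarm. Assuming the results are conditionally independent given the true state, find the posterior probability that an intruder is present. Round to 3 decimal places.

Let H be the event that an intruder is present; start with P(H) = 0.156. P('alarm'|H) = 0.848, P('alarm'|¬H) = 0.263.
Update on result 1 ('no-alarm'): P(H) ← 0.152·0.1560 / (0.152·0.1560 + 0.737·0.8440) = 0.023712/0.64574 = 0.0367.
Update on result 2 ('no-alarm'): P(H) ← 0.152·0.0367 / (0.152·0.0367 + 0.737·0.9633) = 0.0055815/0.71552 = 0.0078.
Update on result 3 ('alarm'): P(H) ← 0.848·0.0078 / (0.848·0.0078 + 0.263·0.9922) = 0.0066150/0.26756 = 0.0247.

Posterior P(H) ≈ 0.025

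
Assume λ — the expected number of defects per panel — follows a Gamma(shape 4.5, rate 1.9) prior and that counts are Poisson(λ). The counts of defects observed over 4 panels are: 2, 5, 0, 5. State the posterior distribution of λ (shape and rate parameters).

Total count ∑xᵢ = 12 over n = 4 panels.
Gamma is conjugate to the Poisson likelihood: posterior is Gamma(shape = 4.5+12 = 16.5, rate = 1.9+4 = 5.9).

Posterior: Gamma(shape=16.5, rate=5.9)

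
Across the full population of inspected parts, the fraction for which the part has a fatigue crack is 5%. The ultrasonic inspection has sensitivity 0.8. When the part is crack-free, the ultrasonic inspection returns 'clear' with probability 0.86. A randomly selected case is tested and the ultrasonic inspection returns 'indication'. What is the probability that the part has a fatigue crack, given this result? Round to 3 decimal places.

Let H be the event that the part has a fatigue crack. P(H) = 0.05, so P(¬H) = 0.95. With E the 'indication' result, P(E|H) = 0.8 and P(E|¬H) = 0.14.
P(E) = 0.8·0.05 + 0.14·0.95 = 0.040000 + 0.13300 = 0.17300.
By Bayes' theorem, P(H|E) = 0.040000 / 0.17300 = 0.231.

P(H | E) ≈ 0.231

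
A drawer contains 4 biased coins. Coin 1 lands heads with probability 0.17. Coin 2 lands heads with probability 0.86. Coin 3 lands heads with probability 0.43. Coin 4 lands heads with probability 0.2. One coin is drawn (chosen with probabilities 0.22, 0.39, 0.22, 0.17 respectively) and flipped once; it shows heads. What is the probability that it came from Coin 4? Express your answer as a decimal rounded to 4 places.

P(heads|C1) = 0.17; P(heads|C2) = 0.86; P(heads|C3) = 0.43; P(heads|C4) = 0.2.
Prior × likelihood for each source: 0.22·0.17=0.03740, 0.39·0.86=0.3354, 0.22·0.43=0.09460, 0.17·0.2=0.03400. Summing gives P(heads) = 0.50140.
P(Coin 4 | heads) = 0.03400 / 0.50140 = 0.0678.

Posterior probability ≈ 0.0678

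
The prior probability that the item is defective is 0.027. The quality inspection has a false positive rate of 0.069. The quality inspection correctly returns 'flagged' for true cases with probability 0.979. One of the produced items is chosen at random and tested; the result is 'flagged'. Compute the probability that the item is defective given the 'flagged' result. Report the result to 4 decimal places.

P(H | E) ≈ 0.2825

Let H be the event that the item is defective. P(H) = 0.027, so P(¬H) = 0.973. With E the 'flagged' result, P(E|H) = 0.979 and P(E|¬H) = 0.069.
P(E) = 0.979·0.027 + 0.069·0.973 = 0.026433 + 0.067137 = 0.093570.
By Bayes' theorem, P(H|E) = 0.026433 / 0.093570 = 0.2825.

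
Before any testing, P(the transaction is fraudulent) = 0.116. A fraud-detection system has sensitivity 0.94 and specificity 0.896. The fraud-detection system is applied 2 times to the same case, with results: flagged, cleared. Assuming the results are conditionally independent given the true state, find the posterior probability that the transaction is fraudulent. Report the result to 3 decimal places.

Posterior P(H) ≈ 0.074

With H the event that the transaction is fraudulent, the joint likelihood of the observed sequence is P(data|H) = 0.94·0.06 = 0.056400 and P(data|¬H) = 0.104·0.896 = 0.093184.
Bayes: P(H|data) = 0.116·0.056400 / (0.116·0.056400 + 0.884·0.093184) = 0.0065424/0.088917 = 0.0736.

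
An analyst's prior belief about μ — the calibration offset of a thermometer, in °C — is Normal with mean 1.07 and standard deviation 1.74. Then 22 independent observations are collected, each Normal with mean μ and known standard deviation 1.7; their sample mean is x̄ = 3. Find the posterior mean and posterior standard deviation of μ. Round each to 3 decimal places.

With known σ, the Normal prior is conjugate. Weight on the data is w = (n/σ²)/(n/σ² + 1/τ₀²) = 7.61246/(7.61246+0.330295) = 0.95842.
Posterior mean = w·x̄ + (1−w)·μ₀ = 0.95842·3 + 0.041584·1.07 = 2.920. Posterior variance = 1/(7.61246+0.330295) = 0.125901, so SD = 0.355.

Posterior mean ≈ 2.920; posterior SD ≈ 0.355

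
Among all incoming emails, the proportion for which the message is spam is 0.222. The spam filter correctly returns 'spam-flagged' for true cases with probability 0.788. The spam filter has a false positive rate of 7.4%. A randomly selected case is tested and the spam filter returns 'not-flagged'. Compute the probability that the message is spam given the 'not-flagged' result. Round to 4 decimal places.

P(H | E) ≈ 0.0613

Let H be the event that the message is spam. P(H) = 0.222, so P(¬H) = 0.778. With E the 'not-flagged' result, P(E|H) = 0.212 and P(E|¬H) = 0.926.
P(E) = 0.212·0.222 + 0.926·0.778 = 0.047064 + 0.72043 = 0.76749.
By Bayes' theorem, P(H|E) = 0.047064 / 0.76749 = 0.0613.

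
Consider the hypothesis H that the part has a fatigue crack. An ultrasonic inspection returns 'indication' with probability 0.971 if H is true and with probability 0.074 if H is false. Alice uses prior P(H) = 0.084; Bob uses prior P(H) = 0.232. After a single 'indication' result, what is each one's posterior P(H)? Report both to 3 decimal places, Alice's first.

P('+'|H) = 0.971, P('+'|¬H) = 0.074.
Alice: numerator 0.971·0.084 = 0.081564; evidence = 0.081564+0.074·0.916 = 0.14935; posterior = 0.546.
Bob: numerator 0.971·0.232 = 0.22527; evidence = 0.22527+0.074·0.768 = 0.28210; posterior = 0.799.

Alice: 0.546; Bob: 0.799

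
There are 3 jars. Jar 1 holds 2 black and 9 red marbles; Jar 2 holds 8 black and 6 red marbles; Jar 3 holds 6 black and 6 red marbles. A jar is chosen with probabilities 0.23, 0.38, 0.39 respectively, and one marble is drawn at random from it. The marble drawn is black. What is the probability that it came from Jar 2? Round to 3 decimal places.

P(black|Jar 1) = 0.1818; P(black|Jar 2) = 0.5714; P(black|Jar 3) = 0.5.
Prior × likelihood for each source: 0.23·0.1818=0.04182, 0.38·0.5714=0.2171, 0.39·0.5=0.1950. Summing gives P(black) = 0.45396.
P(Jar 2 | black) = 0.2171 / 0.45396 = 0.478.

Posterior probability ≈ 0.478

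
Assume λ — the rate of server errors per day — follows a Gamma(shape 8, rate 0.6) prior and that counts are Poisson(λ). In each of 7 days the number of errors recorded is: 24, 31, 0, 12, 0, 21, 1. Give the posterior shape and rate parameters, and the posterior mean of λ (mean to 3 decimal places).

Posterior: Gamma(shape=97, rate=7.6); mean ≈ 12.763

The Poisson likelihood adds the total count to the shape and the number of exposure periods to the rate. Here ∑xᵢ = 89 and n = 7, so shape 8→97 and rate 0.6→7.6.
E[λ | data] = 97/7.6 = 12.763.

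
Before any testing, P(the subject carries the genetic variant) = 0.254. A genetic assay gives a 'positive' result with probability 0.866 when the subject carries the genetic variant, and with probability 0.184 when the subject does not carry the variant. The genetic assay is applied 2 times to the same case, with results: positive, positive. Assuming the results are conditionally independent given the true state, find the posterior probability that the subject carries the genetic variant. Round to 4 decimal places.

Posterior P(H) ≈ 0.8829

With H the event that the subject carries the genetic variant, the joint likelihood of the observed sequence is P(data|H) = 0.866·0.866 = 0.74996 and P(data|¬H) = 0.184·0.184 = 0.033856.
Bayes: P(H|data) = 0.254·0.74996 / (0.254·0.74996 + 0.746·0.033856) = 0.19049/0.21575 = 0.8829.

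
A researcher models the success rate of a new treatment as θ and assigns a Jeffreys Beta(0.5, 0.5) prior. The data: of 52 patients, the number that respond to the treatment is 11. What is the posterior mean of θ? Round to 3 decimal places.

The binomial likelihood is conjugate to the Beta prior: with 11 successes and 41 failures, the posterior is Beta(0.5+11, 0.5+41) = Beta(11.5, 41.5).
Posterior mean = α/(α+β) = 11.5/53 = 0.217.

Posterior mean ≈ 0.217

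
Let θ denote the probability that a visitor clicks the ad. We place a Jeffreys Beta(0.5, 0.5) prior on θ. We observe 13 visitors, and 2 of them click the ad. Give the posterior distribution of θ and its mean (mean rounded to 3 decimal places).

Posterior: Beta(2.5, 11.5); mean ≈ 0.179

Observing 2 successes and 11 failures updates Beta(0.5, 0.5) by adding the success and failure counts to the two shape parameters: α = 0.5+2 = 2.5, β = 0.5+11 = 11.5.
E[θ | data] = 2.5/(2.5+11.5) = 0.179.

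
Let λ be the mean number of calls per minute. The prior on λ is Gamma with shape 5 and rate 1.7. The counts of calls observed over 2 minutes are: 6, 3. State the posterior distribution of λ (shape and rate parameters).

Posterior: Gamma(shape=14, rate=3.7)

Total count ∑xᵢ = 9 over n = 2 minutes.
Gamma is conjugate to the Poisson likelihood: posterior is Gamma(shape = 5+9 = 14, rate = 1.7+2 = 3.7).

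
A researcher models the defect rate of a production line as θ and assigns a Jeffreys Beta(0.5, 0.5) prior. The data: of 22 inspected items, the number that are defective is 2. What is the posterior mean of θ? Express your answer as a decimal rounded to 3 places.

The binomial likelihood is conjugate to the Beta prior: with 2 successes and 20 failures, the posterior is Beta(0.5+2, 0.5+20) = Beta(2.5, 20.5).
Posterior mean = α/(α+β) = 2.5/23 = 0.109.

Posterior mean ≈ 0.109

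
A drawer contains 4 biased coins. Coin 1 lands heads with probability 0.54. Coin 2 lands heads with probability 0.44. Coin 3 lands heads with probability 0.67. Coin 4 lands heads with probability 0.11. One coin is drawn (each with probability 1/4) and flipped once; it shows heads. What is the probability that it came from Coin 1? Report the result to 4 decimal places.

P(heads|C1) = 0.54; P(heads|C2) = 0.44; P(heads|C3) = 0.67; P(heads|C4) = 0.11.
Prior × likelihood for each source: 0.25·0.54=0.1350, 0.25·0.44=0.1100, 0.25·0.67=0.1675, 0.25·0.11=0.02750. Summing gives P(heads) = 0.44000.
P(Coin 1 | heads) = 0.1350 / 0.44000 = 0.3068.

Posterior probability ≈ 0.3068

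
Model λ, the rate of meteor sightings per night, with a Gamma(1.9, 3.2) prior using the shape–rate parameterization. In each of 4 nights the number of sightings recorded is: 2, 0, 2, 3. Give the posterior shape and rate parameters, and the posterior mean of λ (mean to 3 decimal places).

Posterior: Gamma(shape=8.9, rate=7.2); mean ≈ 1.236

The Poisson likelihood adds the total count to the shape and the number of exposure periods to the rate. Here ∑xᵢ = 7 and n = 4, so shape 1.9→8.9 and rate 3.2→7.2.
E[λ | data] = 8.9/7.2 = 1.236.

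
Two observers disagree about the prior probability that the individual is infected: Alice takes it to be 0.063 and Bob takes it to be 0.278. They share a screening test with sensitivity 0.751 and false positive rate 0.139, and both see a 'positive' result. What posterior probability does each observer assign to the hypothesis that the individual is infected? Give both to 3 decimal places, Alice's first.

Alice: 0.266; Bob: 0.675

P('+'|H) = 0.751, P('+'|¬H) = 0.139.
Alice: numerator 0.751·0.063 = 0.047313; evidence = 0.047313+0.139·0.937 = 0.17756; posterior = 0.266.
Bob: numerator 0.751·0.278 = 0.20878; evidence = 0.20878+0.139·0.722 = 0.30914; posterior = 0.675.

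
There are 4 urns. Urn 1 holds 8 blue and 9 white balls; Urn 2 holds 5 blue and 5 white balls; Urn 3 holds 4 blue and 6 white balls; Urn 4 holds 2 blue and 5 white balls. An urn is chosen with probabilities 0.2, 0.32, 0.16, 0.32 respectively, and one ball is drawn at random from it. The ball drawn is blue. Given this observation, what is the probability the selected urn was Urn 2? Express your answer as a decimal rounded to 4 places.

Posterior probability ≈ 0.3907

P(blue|Urn 1) = 0.4706; P(blue|Urn 2) = 0.5; P(blue|Urn 3) = 0.4; P(blue|Urn 4) = 0.2857.
Prior × likelihood for each source: 0.2·0.4706=0.09412, 0.32·0.5=0.1600, 0.16·0.4=0.06400, 0.32·0.2857=0.09143. Summing gives P(blue) = 0.40955.
P(Urn 2 | blue) = 0.1600 / 0.40955 = 0.3907.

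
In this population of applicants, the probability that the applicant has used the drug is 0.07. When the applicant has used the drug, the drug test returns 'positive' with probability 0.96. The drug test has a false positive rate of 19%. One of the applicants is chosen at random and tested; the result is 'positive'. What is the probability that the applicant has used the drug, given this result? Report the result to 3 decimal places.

P(H | E) ≈ 0.276

Write H for 'the applicant has used the drug'. Prior odds H:¬H = 0.07/0.93 = 0.075269. For the 'positive' outcome, the likelihood ratio is 0.96/0.19 = 5.0526.
Posterior odds = 0.075269 × 5.0526 = 0.38031, so P(H|E) = 0.38031/(1+0.38031) = 0.276.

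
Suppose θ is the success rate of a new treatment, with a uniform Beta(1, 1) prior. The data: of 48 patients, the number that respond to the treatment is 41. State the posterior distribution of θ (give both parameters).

Observing 41 successes and 7 failures updates Beta(1, 1) by adding the success and failure counts to the two shape parameters: α = 1+41 = 42, β = 1+7 = 8.

Posterior: Beta(42, 8)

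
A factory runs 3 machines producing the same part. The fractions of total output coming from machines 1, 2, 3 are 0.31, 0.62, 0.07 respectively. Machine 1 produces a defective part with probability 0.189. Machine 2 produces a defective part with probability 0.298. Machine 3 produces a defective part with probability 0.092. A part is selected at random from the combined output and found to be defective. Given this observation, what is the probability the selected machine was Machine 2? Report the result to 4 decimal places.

Posterior probability ≈ 0.7397

P(defective|M1) = 0.189; P(defective|M2) = 0.298; P(defective|M3) = 0.092.
Prior × likelihood for each source: 0.31·0.189=0.05859, 0.62·0.298=0.1848, 0.07·0.092=0.006440. Summing gives P(defective) = 0.24979.
P(Machine 2 | defective) = 0.1848 / 0.24979 = 0.7397.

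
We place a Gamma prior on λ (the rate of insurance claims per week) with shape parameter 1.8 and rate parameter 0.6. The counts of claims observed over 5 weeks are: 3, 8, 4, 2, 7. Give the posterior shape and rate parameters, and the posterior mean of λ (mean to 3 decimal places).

Posterior: Gamma(shape=25.8, rate=5.6); mean ≈ 4.607

Total count ∑xᵢ = 24 over n = 5 weeks.
Gamma is conjugate to the Poisson likelihood: posterior is Gamma(shape = 1.8+24 = 25.8, rate = 0.6+5 = 5.6).
E[λ | data] = 25.8/5.6 = 4.607.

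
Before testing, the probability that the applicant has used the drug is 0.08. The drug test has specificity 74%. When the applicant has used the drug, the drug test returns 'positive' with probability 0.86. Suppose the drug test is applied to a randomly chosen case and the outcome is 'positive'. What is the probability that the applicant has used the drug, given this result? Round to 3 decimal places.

P(H | E) ≈ 0.223

Let H be the event that the applicant has used the drug. P(H) = 0.08, so P(¬H) = 0.92. With E the 'positive' result, P(E|H) = 0.86 and P(E|¬H) = 0.26.
P(E) = 0.86·0.08 + 0.26·0.92 = 0.068800 + 0.23920 = 0.30800.
By Bayes' theorem, P(H|E) = 0.068800 / 0.30800 = 0.223.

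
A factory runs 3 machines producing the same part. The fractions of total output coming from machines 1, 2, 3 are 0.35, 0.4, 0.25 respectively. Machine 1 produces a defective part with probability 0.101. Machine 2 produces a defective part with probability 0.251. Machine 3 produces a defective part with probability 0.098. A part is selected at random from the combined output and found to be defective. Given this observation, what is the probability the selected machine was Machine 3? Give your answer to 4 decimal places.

Tabulate prior·likelihood by source: [1] prior 0.35, lik 0.101, product 0.03535; [2] prior 0.4, lik 0.251, product 0.1004; [3] prior 0.25, lik 0.098, product 0.02450.
Normalizing constant = 0.16025; the posterior for Machine 3 is its product over the sum, 0.02450/0.16025 = 0.1529.

Posterior probability ≈ 0.1529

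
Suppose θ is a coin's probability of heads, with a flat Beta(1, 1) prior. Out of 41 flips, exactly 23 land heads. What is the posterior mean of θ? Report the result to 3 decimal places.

The binomial likelihood is conjugate to the Beta prior: with 23 successes and 18 failures, the posterior is Beta(1+23, 1+18) = Beta(24, 19).
E[θ | data] = 24/(24+19) = 0.558.

Posterior mean ≈ 0.558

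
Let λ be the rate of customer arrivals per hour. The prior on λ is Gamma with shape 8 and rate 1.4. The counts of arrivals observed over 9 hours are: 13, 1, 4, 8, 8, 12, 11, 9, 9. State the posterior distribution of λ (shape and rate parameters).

Posterior: Gamma(shape=83, rate=10.4)

Total count ∑xᵢ = 75 over n = 9 hours.
Gamma is conjugate to the Poisson likelihood: posterior is Gamma(shape = 8+75 = 83, rate = 1.4+9 = 10.4).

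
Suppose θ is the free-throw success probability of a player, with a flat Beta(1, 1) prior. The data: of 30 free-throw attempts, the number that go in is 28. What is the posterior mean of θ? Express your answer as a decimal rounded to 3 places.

Posterior mean ≈ 0.906

The binomial likelihood is conjugate to the Beta prior: with 28 successes and 2 failures, the posterior is Beta(1+28, 1+2) = Beta(29, 3).
E[θ | data] = 29/(29+3) = 0.906.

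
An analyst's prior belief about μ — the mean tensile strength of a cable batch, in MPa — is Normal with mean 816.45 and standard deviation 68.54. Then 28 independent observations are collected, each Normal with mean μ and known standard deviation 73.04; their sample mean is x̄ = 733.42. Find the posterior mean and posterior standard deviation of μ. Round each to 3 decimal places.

Posterior mean ≈ 736.656; posterior SD ≈ 13.532

Prior precision 1/τ₀² = 1/68.54² = 0.00021287; data precision n/σ² = 28/73.04² = 0.00524852.
Posterior precision = 0.00021287 + 0.00524852 = 0.00546138, giving posterior SD = 1/√0.00546138 = 13.532.
Posterior mean = (0.00021287·816.45 + 0.00524852·733.42) / 0.00546138 = 736.656.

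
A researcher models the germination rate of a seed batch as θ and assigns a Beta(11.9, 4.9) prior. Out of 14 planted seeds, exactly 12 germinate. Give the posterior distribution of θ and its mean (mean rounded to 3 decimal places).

The binomial likelihood is conjugate to the Beta prior: with 12 successes and 2 failures, the posterior is Beta(11.9+12, 4.9+2) = Beta(23.9, 6.9).
E[θ | data] = 23.9/(23.9+6.9) = 0.776.

Posterior: Beta(23.9, 6.9); mean ≈ 0.776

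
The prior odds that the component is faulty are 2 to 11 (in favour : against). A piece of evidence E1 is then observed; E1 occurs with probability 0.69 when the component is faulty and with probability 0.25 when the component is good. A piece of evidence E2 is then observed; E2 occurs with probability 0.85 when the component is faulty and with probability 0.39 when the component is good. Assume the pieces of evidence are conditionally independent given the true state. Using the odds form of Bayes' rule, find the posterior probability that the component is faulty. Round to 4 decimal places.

Posterior probability ≈ 0.5224

Prior odds = 2/11 = 0.18182. In log-odds, ln(0.18182) = -1.7047.
Add log likelihood ratios: ln(2.7600) + ln(2.1795) = 1.7943.
Posterior log-odds = 0.089572, so posterior odds = exp(0.089572) = 1.0937. Converting, P(H|E) = 1.0937/2.0937 = 0.5224.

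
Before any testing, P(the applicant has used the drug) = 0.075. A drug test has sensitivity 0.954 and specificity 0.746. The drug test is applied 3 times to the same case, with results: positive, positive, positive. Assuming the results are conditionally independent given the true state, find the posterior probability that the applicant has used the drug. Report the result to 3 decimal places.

Let H be the event that the applicant has used the drug; start with P(H) = 0.075. P('positive'|H) = 0.954, P('positive'|¬H) = 0.254.
Update on result 1 ('positive'): P(H) ← 0.954·0.0750 / (0.954·0.0750 + 0.254·0.9250) = 0.071550/0.30650 = 0.2334.
Update on result 2 ('positive'): P(H) ← 0.954·0.2334 / (0.954·0.2334 + 0.254·0.7666) = 0.22270/0.41741 = 0.5335.
Update on result 3 ('positive'): P(H) ← 0.954·0.5335 / (0.954·0.5335 + 0.254·0.4665) = 0.50900/0.62748 = 0.8112.

Posterior P(H) ≈ 0.811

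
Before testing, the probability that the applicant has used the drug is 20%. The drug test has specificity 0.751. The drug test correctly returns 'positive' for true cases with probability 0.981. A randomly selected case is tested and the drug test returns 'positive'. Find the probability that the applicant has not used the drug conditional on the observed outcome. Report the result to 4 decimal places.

P(¬H | E) ≈ 0.5038

Let H be the event that the applicant has used the drug. P(H) = 0.2, so P(¬H) = 0.8. With E the 'positive' result, P(E|H) = 0.981 and P(E|¬H) = 0.249.
P(E) = 0.981·0.2 + 0.249·0.8 = 0.19620 + 0.19920 = 0.39540.
By Bayes' theorem, P(H|E) = 0.19620 / 0.39540 = 0.4962. Hence P(¬H|E) = 1 − 0.4962 = 0.5038.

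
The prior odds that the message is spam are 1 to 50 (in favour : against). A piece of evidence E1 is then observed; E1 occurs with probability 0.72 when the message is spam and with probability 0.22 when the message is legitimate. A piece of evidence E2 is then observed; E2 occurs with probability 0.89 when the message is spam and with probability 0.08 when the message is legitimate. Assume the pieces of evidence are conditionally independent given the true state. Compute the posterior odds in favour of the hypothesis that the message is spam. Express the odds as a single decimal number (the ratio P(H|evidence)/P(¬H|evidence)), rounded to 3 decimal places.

Posterior odds ≈ 0.728

Prior odds = 1/50 = 0.020000.
Likelihood ratio for E1 = 0.72/0.22 = 3.2727.
Likelihood ratio for E2 = 0.89/0.08 = 11.125.
Posterior odds = prior odds × LR₁ × LR₂ = 0.72818.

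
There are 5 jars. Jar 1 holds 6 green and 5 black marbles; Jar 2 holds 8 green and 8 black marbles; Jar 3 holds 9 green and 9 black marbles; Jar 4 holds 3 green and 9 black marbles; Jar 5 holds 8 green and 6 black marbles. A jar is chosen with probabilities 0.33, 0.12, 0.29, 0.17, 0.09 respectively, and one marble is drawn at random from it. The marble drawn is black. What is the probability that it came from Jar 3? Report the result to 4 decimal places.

Posterior probability ≈ 0.2783

Tabulate prior·likelihood by source: [1] prior 0.33, lik 0.4545, product 0.1500; [2] prior 0.12, lik 0.5, product 0.06000; [3] prior 0.29, lik 0.5, product 0.1450; [4] prior 0.17, lik 0.75, product 0.1275; [5] prior 0.09, lik 0.4286, product 0.03857.
Normalizing constant = 0.52107; the posterior for Jar 3 is its product over the sum, 0.1450/0.52107 = 0.2783.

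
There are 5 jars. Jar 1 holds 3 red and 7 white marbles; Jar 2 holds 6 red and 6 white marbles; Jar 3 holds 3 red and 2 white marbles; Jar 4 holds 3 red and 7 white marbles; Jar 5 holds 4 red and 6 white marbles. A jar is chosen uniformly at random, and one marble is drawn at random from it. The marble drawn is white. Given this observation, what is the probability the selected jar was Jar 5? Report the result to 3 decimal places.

Tabulate prior·likelihood by source: [1] prior 0.2, lik 0.7, product 0.1400; [2] prior 0.2, lik 0.5, product 0.1000; [3] prior 0.2, lik 0.4, product 0.08000; [4] prior 0.2, lik 0.7, product 0.1400; [5] prior 0.2, lik 0.6, product 0.1200.
Normalizing constant = 0.58000; the posterior for Jar 5 is its product over the sum, 0.1200/0.58000 = 0.207.

Posterior probability ≈ 0.207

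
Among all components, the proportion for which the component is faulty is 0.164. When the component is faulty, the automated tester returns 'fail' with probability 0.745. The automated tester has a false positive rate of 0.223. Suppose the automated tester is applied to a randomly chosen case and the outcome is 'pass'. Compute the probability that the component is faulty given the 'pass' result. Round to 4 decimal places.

P(H | E) ≈ 0.0605

Write H for 'the component is faulty'. Prior odds H:¬H = 0.164/0.836 = 0.19617. For the 'pass' outcome, the likelihood ratio is 0.255/0.777 = 0.32819.
Posterior odds = 0.19617 × 0.32819 = 0.064381, so P(H|E) = 0.064381/(1+0.064381) = 0.0605.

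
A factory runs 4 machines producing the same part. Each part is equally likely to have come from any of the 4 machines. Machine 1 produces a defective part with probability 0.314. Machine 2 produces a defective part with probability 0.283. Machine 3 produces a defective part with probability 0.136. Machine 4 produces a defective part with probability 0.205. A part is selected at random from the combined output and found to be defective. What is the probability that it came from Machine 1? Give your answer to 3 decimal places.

Posterior probability ≈ 0.335

Tabulate prior·likelihood by source: [1] prior 0.25, lik 0.314, product 0.07850; [2] prior 0.25, lik 0.283, product 0.07075; [3] prior 0.25, lik 0.136, product 0.03400; [4] prior 0.25, lik 0.205, product 0.05125.
Normalizing constant = 0.23450; the posterior for Machine 1 is its product over the sum, 0.07850/0.23450 = 0.335.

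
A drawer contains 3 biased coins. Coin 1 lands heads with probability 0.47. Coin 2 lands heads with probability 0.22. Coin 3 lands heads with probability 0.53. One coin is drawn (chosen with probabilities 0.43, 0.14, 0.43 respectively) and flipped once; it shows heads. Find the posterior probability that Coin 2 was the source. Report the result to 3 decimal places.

Posterior probability ≈ 0.067

P(heads|C1) = 0.47; P(heads|C2) = 0.22; P(heads|C3) = 0.53.
Prior × likelihood for each source: 0.43·0.47=0.2021, 0.14·0.22=0.03080, 0.43·0.53=0.2279. Summing gives P(heads) = 0.46080.
P(Coin 2 | heads) = 0.03080 / 0.46080 = 0.067.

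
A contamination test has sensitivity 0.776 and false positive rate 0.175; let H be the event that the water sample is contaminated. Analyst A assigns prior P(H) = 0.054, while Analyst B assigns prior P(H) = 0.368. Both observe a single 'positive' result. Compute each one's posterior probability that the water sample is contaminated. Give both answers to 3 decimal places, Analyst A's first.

The likelihood ratio for a 'positive' result is 0.776/0.175 = 4.4343.
Analyst A: prior odds 0.054/0.946 = 0.057082; posterior odds 0.25312; posterior probability 0.202.
Analyst B: prior odds 0.368/0.632 = 0.58228; posterior odds 2.5820; posterior probability 0.721.

Analyst A: 0.202; Analyst B: 0.721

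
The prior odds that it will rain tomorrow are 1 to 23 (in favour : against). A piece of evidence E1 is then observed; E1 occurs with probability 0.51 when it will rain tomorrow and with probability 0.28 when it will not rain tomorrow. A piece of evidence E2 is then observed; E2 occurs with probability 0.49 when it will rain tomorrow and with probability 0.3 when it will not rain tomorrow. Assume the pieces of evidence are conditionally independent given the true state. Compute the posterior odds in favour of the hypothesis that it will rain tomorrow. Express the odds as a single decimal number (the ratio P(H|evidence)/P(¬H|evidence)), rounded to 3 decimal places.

Posterior odds ≈ 0.129

Prior odds = 1/23 = 0.043478. In log-odds, ln(0.043478) = -3.1355.
Add log likelihood ratios: ln(1.8214) + ln(1.6333) = 1.0902.
Posterior log-odds = -2.0453, so posterior odds = exp(-2.0453) = 0.12935.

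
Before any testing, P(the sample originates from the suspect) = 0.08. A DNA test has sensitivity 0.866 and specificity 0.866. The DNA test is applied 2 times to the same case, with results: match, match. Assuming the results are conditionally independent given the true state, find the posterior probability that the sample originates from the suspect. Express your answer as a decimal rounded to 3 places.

Let H be the event that the sample originates from the suspect; start with P(H) = 0.08. P('match'|H) = 0.866, P('match'|¬H) = 0.134.
Update on result 1 ('match'): P(H) ← 0.866·0.0800 / (0.866·0.0800 + 0.134·0.9200) = 0.069280/0.19256 = 0.3598.
Update on result 2 ('match'): P(H) ← 0.866·0.3598 / (0.866·0.3598 + 0.134·0.6402) = 0.31157/0.39736 = 0.7841.

Posterior P(H) ≈ 0.784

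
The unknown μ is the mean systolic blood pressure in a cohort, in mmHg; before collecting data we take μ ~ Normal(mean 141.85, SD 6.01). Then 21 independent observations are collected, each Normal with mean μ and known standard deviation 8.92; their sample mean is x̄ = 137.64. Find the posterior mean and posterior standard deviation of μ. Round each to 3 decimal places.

Posterior mean ≈ 138.040; posterior SD ≈ 1.852

Prior precision 1/τ₀² = 1/6.01² = 0.0276854; data precision n/σ² = 21/8.92² = 0.263931.
Posterior precision = 0.0276854 + 0.263931 = 0.291616, giving posterior SD = 1/√0.291616 = 1.852.
Posterior mean = (0.0276854·141.85 + 0.263931·137.64) / 0.291616 = 138.040.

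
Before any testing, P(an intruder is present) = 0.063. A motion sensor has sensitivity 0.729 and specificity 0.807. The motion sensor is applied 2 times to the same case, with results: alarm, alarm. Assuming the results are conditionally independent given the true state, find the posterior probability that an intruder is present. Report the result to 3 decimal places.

Posterior P(H) ≈ 0.490

Let H be the event that an intruder is present; start with P(H) = 0.063. P('alarm'|H) = 0.729, P('alarm'|¬H) = 0.193.
Update on result 1 ('alarm'): P(H) ← 0.729·0.0630 / (0.729·0.0630 + 0.193·0.9370) = 0.045927/0.22677 = 0.2025.
Update on result 2 ('alarm'): P(H) ← 0.729·0.2025 / (0.729·0.2025 + 0.193·0.7975) = 0.14764/0.30156 = 0.4896.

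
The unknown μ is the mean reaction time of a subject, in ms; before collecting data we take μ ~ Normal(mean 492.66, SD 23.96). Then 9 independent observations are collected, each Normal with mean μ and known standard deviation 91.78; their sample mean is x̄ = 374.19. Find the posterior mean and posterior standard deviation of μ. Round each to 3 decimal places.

Posterior mean ≈ 447.620; posterior SD ≈ 18.863

With known σ, the Normal prior is conjugate. Weight on the data is w = (n/σ²)/(n/σ² + 1/τ₀²) = 0.00106843/(0.00106843+0.00174191) = 0.38018.
Posterior mean = w·x̄ + (1−w)·μ₀ = 0.38018·374.19 + 0.61982·492.66 = 447.620. Posterior variance = 1/(0.00106843+0.00174191) = 355.828, so SD = 18.863.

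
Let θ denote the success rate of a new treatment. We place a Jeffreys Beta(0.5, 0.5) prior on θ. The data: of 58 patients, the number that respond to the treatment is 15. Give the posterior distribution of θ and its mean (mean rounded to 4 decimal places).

Posterior: Beta(15.5, 43.5); mean ≈ 0.2627

Observing 15 successes and 43 failures updates Beta(0.5, 0.5) by adding the success and failure counts to the two shape parameters: α = 0.5+15 = 15.5, β = 0.5+43 = 43.5.
E[θ | data] = 15.5/(15.5+43.5) = 0.2627.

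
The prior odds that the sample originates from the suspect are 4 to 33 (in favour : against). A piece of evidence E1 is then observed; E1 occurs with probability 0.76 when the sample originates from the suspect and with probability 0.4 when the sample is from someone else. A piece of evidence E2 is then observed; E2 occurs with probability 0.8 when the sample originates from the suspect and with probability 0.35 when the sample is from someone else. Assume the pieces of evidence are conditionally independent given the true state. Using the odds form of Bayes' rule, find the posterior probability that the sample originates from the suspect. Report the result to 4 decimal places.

Prior odds = 4/33 = 0.12121.
Likelihood ratio for E1 = 0.76/0.4 = 1.9000.
Likelihood ratio for E2 = 0.8/0.35 = 2.2857.
Posterior odds = prior odds × LR₁ × LR₂ = 0.52641.
Posterior probability = odds/(1+odds) = 0.52641/1.5264 = 0.3449.

Posterior probability ≈ 0.3449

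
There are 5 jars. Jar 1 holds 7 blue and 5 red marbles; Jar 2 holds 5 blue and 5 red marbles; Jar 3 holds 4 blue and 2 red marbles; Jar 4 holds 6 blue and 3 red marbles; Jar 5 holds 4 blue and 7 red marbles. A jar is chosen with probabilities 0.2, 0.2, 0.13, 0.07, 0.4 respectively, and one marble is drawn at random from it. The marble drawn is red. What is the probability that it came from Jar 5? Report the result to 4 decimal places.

P(red|Jar 1) = 0.4167; P(red|Jar 2) = 0.5; P(red|Jar 3) = 0.3333; P(red|Jar 4) = 0.3333; P(red|Jar 5) = 0.6364.
Prior × likelihood for each source: 0.2·0.4167=0.08333, 0.2·0.5=0.1000, 0.13·0.3333=0.04333, 0.07·0.3333=0.02333, 0.4·0.6364=0.2545. Summing gives P(red) = 0.50455.
P(Jar 5 | red) = 0.2545 / 0.50455 = 0.5045.

Posterior probability ≈ 0.5045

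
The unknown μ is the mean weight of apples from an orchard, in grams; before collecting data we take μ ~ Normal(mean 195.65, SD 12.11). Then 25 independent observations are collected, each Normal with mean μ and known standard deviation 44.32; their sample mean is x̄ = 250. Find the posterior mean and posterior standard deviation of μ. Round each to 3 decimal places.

Posterior mean ≈ 231.040; posterior SD ≈ 7.153

With known σ, the Normal prior is conjugate. Weight on the data is w = (n/σ²)/(n/σ² + 1/τ₀²) = 0.0127274/(0.0127274+0.00681886) = 0.65114.
Posterior mean = w·x̄ + (1−w)·μ₀ = 0.65114·250 + 0.34886·195.65 = 231.040. Posterior variance = 1/(0.0127274+0.00681886) = 51.1606, so SD = 7.153.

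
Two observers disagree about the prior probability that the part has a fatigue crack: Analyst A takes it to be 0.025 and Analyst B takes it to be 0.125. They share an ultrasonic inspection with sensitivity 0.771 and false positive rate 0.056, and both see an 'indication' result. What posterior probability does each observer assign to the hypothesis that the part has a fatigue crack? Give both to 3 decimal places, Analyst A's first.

P('+'|H) = 0.771, P('+'|¬H) = 0.056.
Analyst A: numerator 0.771·0.025 = 0.019275; evidence = 0.019275+0.056·0.975 = 0.073875; posterior = 0.261.
Analyst B: numerator 0.771·0.125 = 0.096375; evidence = 0.096375+0.056·0.875 = 0.14538; posterior = 0.663.

Analyst A: 0.261; Analyst B: 0.663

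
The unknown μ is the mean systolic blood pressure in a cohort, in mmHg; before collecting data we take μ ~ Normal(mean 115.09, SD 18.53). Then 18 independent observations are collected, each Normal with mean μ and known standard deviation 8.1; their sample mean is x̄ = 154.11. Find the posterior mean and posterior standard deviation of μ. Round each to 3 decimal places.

With known σ, the Normal prior is conjugate. Weight on the data is w = (n/σ²)/(n/σ² + 1/τ₀²) = 0.274348/(0.274348+0.00291239) = 0.98950.
Posterior mean = w·x̄ + (1−w)·μ₀ = 0.98950·154.11 + 0.010504·115.09 = 153.700. Posterior variance = 1/(0.274348+0.00291239) = 3.60671, so SD = 1.899.

Posterior mean ≈ 153.700; posterior SD ≈ 1.899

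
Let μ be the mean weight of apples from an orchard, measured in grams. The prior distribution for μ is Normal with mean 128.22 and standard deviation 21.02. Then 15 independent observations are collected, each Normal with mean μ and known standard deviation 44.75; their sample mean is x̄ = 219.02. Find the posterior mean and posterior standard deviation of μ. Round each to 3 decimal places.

Prior precision 1/τ₀² = 1/21.02² = 0.00226326; data precision n/σ² = 15/44.75² = 0.00749040.
Posterior precision = 0.00226326 + 0.00749040 = 0.00975366, giving posterior SD = 1/√0.00975366 = 10.125.
Posterior mean = (0.00226326·128.22 + 0.00749040·219.02) / 0.00975366 = 197.951.

Posterior mean ≈ 197.951; posterior SD ≈ 10.125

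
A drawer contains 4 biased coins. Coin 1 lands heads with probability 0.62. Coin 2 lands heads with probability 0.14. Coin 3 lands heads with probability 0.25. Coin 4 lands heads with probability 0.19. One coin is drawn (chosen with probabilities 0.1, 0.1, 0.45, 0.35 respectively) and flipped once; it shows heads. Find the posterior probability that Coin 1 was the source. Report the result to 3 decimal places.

Posterior probability ≈ 0.243

Tabulate prior·likelihood by source: [1] prior 0.1, lik 0.62, product 0.06200; [2] prior 0.1, lik 0.14, product 0.01400; [3] prior 0.45, lik 0.25, product 0.1125; [4] prior 0.35, lik 0.19, product 0.06650.
Normalizing constant = 0.25500; the posterior for Coin 1 is its product over the sum, 0.06200/0.25500 = 0.243.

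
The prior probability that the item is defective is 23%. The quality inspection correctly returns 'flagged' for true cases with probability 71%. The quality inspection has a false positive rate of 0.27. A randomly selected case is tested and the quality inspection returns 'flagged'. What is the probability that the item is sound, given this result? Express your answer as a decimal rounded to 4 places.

P(¬H | E) ≈ 0.5601

Let H be the event that the item is defective. P(H) = 0.23, so P(¬H) = 0.77. With E the 'flagged' result, P(E|H) = 0.71 and P(E|¬H) = 0.27.
P(E) = 0.71·0.23 + 0.27·0.77 = 0.16330 + 0.20790 = 0.37120.
By Bayes' theorem, P(H|E) = 0.16330 / 0.37120 = 0.4399. Hence P(¬H|E) = 1 − 0.4399 = 0.5601.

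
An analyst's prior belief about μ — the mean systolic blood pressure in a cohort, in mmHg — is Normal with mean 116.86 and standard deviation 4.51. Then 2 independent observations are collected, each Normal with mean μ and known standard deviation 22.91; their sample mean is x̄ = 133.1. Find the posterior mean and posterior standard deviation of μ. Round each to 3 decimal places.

Posterior mean ≈ 118.028; posterior SD ≈ 4.345

Prior precision 1/τ₀² = 1/4.51² = 0.0491640; data precision n/σ² = 2/22.91² = 0.00381048.
Posterior precision = 0.0491640 + 0.00381048 = 0.0529744, giving posterior SD = 1/√0.0529744 = 4.345.
Posterior mean = (0.0491640·116.86 + 0.00381048·133.1) / 0.0529744 = 118.028.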